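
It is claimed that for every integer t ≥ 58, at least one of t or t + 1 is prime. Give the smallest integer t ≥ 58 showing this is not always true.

t = 62

Check each integer t ≥ 58 in order until t, t + 1 are both composite.
For t = 58, 59, 60, 61 the conclusion holds.
t = 62: 62 = 2 × 31; 63 = 3 × 21 — both composite.
So t = 62 is the smallest counterexample.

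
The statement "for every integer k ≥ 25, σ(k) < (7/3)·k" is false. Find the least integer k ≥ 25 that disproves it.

k = 30

For k = 25, 26, 27, 28, 29 the conclusion holds.
k = 30: σ(30) = 72; 72 ≥ 70.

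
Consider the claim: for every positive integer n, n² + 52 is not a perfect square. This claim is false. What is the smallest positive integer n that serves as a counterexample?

A counterexample is any positive integer n such that n² + 52 is a perfect square; we check each in order.
The first 11 eligible values, up to n = 11, all satisfy the conclusion.
n = 12: 12² + 52 = 196 = 14², a perfect square.
Thus n = 12 disproves the claim, and no smaller n works.

n = 12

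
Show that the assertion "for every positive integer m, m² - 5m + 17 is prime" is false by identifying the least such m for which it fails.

m = 13

We need the least positive integer m for which m² - 5m + 17 is not prime.
For m = 1, 2, 3, 4, …, 10, 11, 12 the conclusion holds.
m = 13: m² - 5m + 17 = 121 = 11 × 11, composite.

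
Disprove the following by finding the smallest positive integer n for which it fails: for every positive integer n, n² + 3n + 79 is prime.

n = 5

For n = 1, 2, 3, 4 the conclusion holds.
n = 5: n² + 3n + 79 = 119 = 7 × 17, composite.
So n = 5 is the smallest counterexample.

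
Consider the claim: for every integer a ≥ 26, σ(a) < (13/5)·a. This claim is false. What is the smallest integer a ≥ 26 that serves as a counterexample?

a = 60

The first 34 eligible values, up to a = 59, all satisfy the conclusion.
a = 60: σ(60) = 168; 168 ≥ 156.
Hence a = 60 is a counterexample.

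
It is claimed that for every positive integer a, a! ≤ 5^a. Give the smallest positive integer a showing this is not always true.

a = 12

A counterexample is any positive integer a such that a! > 5^a; we check each in order.
The first 11 eligible values, up to a = 11, all satisfy the conclusion.
a = 12: a! = 479001600 and 5^a = 244140625, so 479001600 > 244140625.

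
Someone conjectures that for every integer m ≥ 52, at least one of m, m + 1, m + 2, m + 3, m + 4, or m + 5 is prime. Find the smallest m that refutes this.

We need the least integer m ≥ 52 for which m, m + 1, m + 2, m + 3, m + 4, m + 5 are all composite.
For m = 52, 53, 54, 55, …, 87, 88, 89 the conclusion holds.
m = 90: 90 = 2 × 45; 91 = 7 × 13; 92 = 2 × 46; 93 = 3 × 31; 94 = 2 × 47; 95 = 5 × 19 — all composite.

m = 90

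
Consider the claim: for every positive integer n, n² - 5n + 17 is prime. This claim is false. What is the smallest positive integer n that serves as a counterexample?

n = 13

We need the least positive integer n for which n² - 5n + 17 is not prime.
For n = 1, 2, 3, 4, …, 10, 11, 12 the conclusion holds.
n = 13: n² - 5n + 17 = 121 = 11 × 11, composite.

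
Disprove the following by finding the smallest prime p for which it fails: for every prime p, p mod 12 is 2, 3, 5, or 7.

p = 11

A counterexample is any prime p such that the claim fails; we check each in order.
The first 4 eligible values, up to p = 7, all satisfy the conclusion.
p = 11: 11 mod 12 = 11 — not in {2, 3, 5, 7}.
Hence p = 11 is a counterexample.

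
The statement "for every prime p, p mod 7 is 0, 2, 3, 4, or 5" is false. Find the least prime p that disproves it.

p = 13

We need the least prime p for which the claim fails.
p = 2: 2 mod 7 = 2.
p = 3: 3 mod 7 = 3.
p = 5: 5 mod 7 = 5.
p = 7: 7 mod 7 = 0.
p = 11: 11 mod 7 = 4.
p = 13: 13 mod 7 = 6 — not in {0, 2, 3, 4, 5}.
Thus p = 13 disproves the claim, and no smaller p works.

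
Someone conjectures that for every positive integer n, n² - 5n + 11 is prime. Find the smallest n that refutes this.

Check each positive integer n in order until n² - 5n + 11 is not prime.
For n = 1, 2, 3, 4, 5, 6 the conclusion holds.
n = 7: n² - 5n + 11 = 25 = 5 × 5, composite.

n = 7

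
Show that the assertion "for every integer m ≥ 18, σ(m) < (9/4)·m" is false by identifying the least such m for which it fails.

We need the least integer m ≥ 18 for which the claim fails.
The first 6 eligible values, up to m = 23, all satisfy the conclusion.
m = 24: σ(24) = 60; 60 ≥ 54.
So m = 24 is the smallest counterexample.

m = 24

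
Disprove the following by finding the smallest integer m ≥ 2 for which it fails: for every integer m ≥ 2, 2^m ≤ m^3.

m = 10

Check each integer m ≥ 2 in order until 2^m > m^3.
For m = 2, 3, 4, 5, 6, 7, 8, 9 the conclusion holds.
m = 10: 2^m = 1024 and m^3 = 1000, so 1024 > 1000.
Thus m = 10 disproves the claim, and no smaller m works.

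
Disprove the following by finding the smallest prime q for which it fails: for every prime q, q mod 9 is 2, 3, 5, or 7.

We need the least prime q for which the claim fails.
q = 2: 2 mod 9 = 2.
q = 3: 3 mod 9 = 3.
q = 5: 5 mod 9 = 5.
q = 7: 7 mod 9 = 7.
q = 11: 11 mod 9 = 2.
q = 13: 13 mod 9 = 4 — not in {2, 3, 5, 7}.
Thus q = 13 disproves the claim, and no smaller q works.

q = 13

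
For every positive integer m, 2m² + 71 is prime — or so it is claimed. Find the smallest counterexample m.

m = 5

The first 4 eligible values, up to m = 4, all satisfy the conclusion.
m = 5: 2m² + 71 = 121 = 11 × 11, composite.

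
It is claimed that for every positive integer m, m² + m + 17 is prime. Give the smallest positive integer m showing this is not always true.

m = 16

Check each positive integer m in order until m² + m + 17 is not prime.
For m = 1, 2, 3, 4, …, 13, 14, 15 the conclusion holds.
m = 16: m² + m + 17 = 289 = 17 × 17, composite.
Hence m = 16 is a counterexample.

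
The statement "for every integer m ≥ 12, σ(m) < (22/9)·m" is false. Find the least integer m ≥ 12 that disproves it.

m = 24

A counterexample is any integer m ≥ 12 such that the claim fails; we check each in order.
For m = 12, 13, 14, 15, …, 21, 22, 23 the conclusion holds.
m = 24: σ(24) = 60; 60 ≥ 176/3.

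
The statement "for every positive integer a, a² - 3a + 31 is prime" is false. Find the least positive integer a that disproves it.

a = 4

Check each positive integer a in order until a² - 3a + 31 is not prime.
For a = 1, 2, 3 the conclusion holds.
a = 4: a² - 3a + 31 = 35 = 5 × 7, composite.
Thus a = 4 disproves the claim, and no smaller a works.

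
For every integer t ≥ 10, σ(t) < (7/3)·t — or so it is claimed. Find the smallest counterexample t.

t = 12

t = 10: σ(10) = 18; 18 < 70/3.
t = 11: σ(11) = 12; 12 < 77/3.
t = 12: σ(12) = 28; 28 ≥ 28.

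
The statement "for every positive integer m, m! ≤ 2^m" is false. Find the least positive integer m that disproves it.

We need the least positive integer m for which m! > 2^m.
For m = 1, 2, 3 the conclusion holds.
m = 4: m! = 24 and 2^m = 16, so 24 > 16.

m = 4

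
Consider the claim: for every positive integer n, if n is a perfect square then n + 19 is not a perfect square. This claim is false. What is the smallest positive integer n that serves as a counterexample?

n = 81

We need the least positive integer n for which n is a perfect square but n + 19 is a perfect square.
For n = 1, 4, 9, 16, 25, 36, 49, 64 the conclusion holds.
n = 81: 81 = 9² and 81 + 19 = 100 = 10².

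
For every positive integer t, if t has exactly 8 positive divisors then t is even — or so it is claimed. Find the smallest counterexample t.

Check each positive integer t in order until t has exactly 8 positive divisors but t is odd.
For t = 24, 30, 40, 42, …, 88, 102, 104 the conclusion holds.
t = 105: divisors of 105: 1, 3, 5, 7, 15, 21, 35, 105; 105 is odd.

t = 105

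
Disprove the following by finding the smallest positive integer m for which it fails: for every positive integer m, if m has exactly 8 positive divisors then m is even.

A counterexample is any positive integer m such that m has exactly 8 positive divisors but m is odd; we check each in order.
The first 12 eligible values, up to m = 104, all satisfy the conclusion.
m = 105: divisors of 105: 1, 3, 5, 7, 15, 21, 35, 105; 105 is odd.
Thus m = 105 disproves the claim, and no smaller m works.

m = 105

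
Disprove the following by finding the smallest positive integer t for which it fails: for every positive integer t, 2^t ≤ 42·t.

t = 9

For t = 1, 2, 3, 4, 5, 6, 7, 8 the conclusion holds.
t = 9: 2^t = 512 and 42·t = 378, so 512 > 378.
Thus t = 9 disproves the claim, and no smaller t works.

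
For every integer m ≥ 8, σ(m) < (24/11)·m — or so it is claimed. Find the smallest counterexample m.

Check each integer m ≥ 8 in order until the claim fails.
For m = 8, 9, 10, 11 the conclusion holds.
m = 12: σ(12) = 28; 28 ≥ 288/11.

m = 12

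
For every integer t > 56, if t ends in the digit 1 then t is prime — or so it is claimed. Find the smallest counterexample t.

A counterexample is any integer t > 56 such that t ends in the digit 1 but t is not prime; we check each in order.
For t = 61, 71 the conclusion holds.
t = 81: 81 ends in 1; 81 = 3 × 27, composite.
Hence t = 81 is a counterexample.

t = 81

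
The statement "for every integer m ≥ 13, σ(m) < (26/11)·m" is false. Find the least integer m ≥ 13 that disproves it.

Check each integer m ≥ 13 in order until the claim fails.
For m = 13, 14, 15, 16, …, 21, 22, 23 the conclusion holds.
m = 24: σ(24) = 60; 60 ≥ 624/11.

m = 24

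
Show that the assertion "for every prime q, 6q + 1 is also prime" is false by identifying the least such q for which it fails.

q = 19

We need the least prime q for which 6q + 1 is not prime.
q = 2: 6q + 1 = 13, prime.
q = 3: 6q + 1 = 19, prime.
q = 5: 6q + 1 = 31, prime.
q = 7: 6q + 1 = 43, prime.
q = 11: 6q + 1 = 67, prime.
q = 13: 6q + 1 = 79, prime.
q = 17: 6q + 1 = 103, prime.
q = 19: 6q + 1 = 115 = 5 × 23, not prime.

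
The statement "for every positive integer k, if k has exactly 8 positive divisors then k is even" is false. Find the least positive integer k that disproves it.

Check each positive integer k in order until k has exactly 8 positive divisors but k is odd.
For k = 24, 30, 40, 42, …, 88, 102, 104 the conclusion holds.
k = 105: divisors of 105: 1, 3, 5, 7, 15, 21, 35, 105; 105 is odd.

k = 105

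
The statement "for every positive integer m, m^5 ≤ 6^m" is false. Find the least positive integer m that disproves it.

m = 3

We need the least positive integer m for which m^5 > 6^m.
For m = 1, 2 the conclusion holds.
m = 3: m^5 = 243 and 6^m = 216, so 243 > 216.
Hence m = 3 is a counterexample.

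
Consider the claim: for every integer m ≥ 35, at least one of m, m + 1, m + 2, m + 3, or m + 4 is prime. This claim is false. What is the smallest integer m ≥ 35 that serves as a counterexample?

The first 13 eligible values, up to m = 47, all satisfy the conclusion.
m = 48: 48 = 2 × 24; 49 = 7 × 7; 50 = 2 × 25; 51 = 3 × 17; 52 = 2 × 26 — all composite.
Hence m = 48 is a counterexample.

m = 48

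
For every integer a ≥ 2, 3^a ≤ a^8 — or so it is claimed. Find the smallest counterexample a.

a = 23

The first 21 eligible values, up to a = 22, all satisfy the conclusion.
a = 23: 3^a = 94143178827 and a^8 = 78310985281, so 94143178827 > 78310985281.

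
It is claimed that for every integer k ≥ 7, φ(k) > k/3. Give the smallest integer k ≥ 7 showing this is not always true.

k = 12

A counterexample is any integer k ≥ 7 such that the claim fails; we check each in order.
The first 5 eligible values, up to k = 11, all satisfy the conclusion.
k = 12: φ(12) = 4 and 12/3 = 4, so φ(12) ≤ 12/3.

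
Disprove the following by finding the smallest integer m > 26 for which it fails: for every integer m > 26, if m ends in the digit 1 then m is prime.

m = 51

We need the least integer m > 26 for which m ends in the digit 1 but m is not prime.
m = 31: 31 ends in 1 and is prime.
m = 41: 41 ends in 1 and is prime.
m = 51: 51 ends in 1; 51 = 3 × 17, composite.
So m = 51 is the smallest counterexample.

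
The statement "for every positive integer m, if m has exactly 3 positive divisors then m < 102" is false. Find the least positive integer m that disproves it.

m = 121

A counterexample is any positive integer m such that m has exactly 3 positive divisors but the claim fails; we check each in order.
m = 4: τ(4) = 3; 4 < 102.
m = 9: τ(9) = 3; 9 < 102.
m = 25: τ(25) = 3; 25 < 102.
m = 49: τ(49) = 3; 49 < 102.
m = 121: τ(121) = 3; 121 ≥ 102.
So m = 121 is the smallest counterexample.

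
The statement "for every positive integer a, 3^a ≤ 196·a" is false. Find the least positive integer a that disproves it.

a = 7

A counterexample is any positive integer a such that 3^a > 196·a; we check each in order.
For a = 1, 2, 3, 4, 5, 6 the conclusion holds.
a = 7: 3^a = 2187 and 196·a = 1372, so 2187 > 1372.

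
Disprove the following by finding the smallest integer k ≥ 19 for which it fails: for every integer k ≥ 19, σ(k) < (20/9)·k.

We need the least integer k ≥ 19 for which the claim fails.
k = 19: σ(19) = 20; 20 < 380/9.
k = 20: σ(20) = 42; 42 < 400/9.
k = 21: σ(21) = 32; 32 < 140/3.
k = 22: σ(22) = 36; 36 < 440/9.
k = 23: σ(23) = 24; 24 < 460/9.
k = 24: σ(24) = 60; 60 ≥ 160/3.

k = 24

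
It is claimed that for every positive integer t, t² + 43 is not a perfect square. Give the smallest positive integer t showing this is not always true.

t = 21

Check each positive integer t in order until t² + 43 is a perfect square.
For t = 1, 2, 3, 4, …, 18, 19, 20 the conclusion holds.
t = 21: 21² + 43 = 484 = 22², a perfect square.
Thus t = 21 disproves the claim, and no smaller t works.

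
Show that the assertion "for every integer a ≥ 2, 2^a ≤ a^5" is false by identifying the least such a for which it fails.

Check each integer a ≥ 2 in order until 2^a > a^5.
The first 21 eligible values, up to a = 22, all satisfy the conclusion.
a = 23: 2^a = 8388608 and a^5 = 6436343, so 8388608 > 6436343.
So a = 23 is the smallest counterexample.

a = 23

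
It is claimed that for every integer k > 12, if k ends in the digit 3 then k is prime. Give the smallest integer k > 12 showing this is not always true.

We need the least integer k > 12 for which k ends in the digit 3 but k is not prime.
For k = 13, 23 the conclusion holds.
k = 33: 33 ends in 3; 33 = 3 × 11, composite.

k = 33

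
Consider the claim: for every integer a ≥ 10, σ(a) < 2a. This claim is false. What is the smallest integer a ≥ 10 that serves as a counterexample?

Check each integer a ≥ 10 in order until the claim fails.
a = 10: σ(10) = 18; 18 < 20.
a = 11: σ(11) = 12; 12 < 22.
a = 12: σ(12) = 28; 28 ≥ 24.

a = 12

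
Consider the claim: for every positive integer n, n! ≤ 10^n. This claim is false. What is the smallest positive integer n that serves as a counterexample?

A counterexample is any positive integer n such that n! > 10^n; we check each in order.
For n = 1, 2, 3, 4, …, 22, 23, 24 the conclusion holds.
n = 25: n! = 15511210043330985984000000 and 10^n = 10000000000000000000000000, so 15511210043330985984000000 > 10000000000000000000000000.

n = 25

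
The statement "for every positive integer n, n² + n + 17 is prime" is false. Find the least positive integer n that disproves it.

n = 16

We need the least positive integer n for which n² + n + 17 is not prime.
For n = 1, 2, 3, 4, …, 13, 14, 15 the conclusion holds.
n = 16: n² + n + 17 = 289 = 17 × 17, composite.
Thus n = 16 disproves the claim, and no smaller n works.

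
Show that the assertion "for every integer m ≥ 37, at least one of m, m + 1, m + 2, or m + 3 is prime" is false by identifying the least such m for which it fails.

A counterexample is any integer m ≥ 37 such that m, m + 1, m + 2, m + 3 are all composite; we check each in order.
The first 11 eligible values, up to m = 47, all satisfy the conclusion.
m = 48: 48 = 2 × 24; 49 = 7 × 7; 50 = 2 × 25; 51 = 3 × 17 — all composite.
Hence m = 48 is a counterexample.

m = 48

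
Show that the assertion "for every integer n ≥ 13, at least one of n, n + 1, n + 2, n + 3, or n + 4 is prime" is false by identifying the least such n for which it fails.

A counterexample is any integer n ≥ 13 such that n, n + 1, n + 2, n + 3, n + 4 are all composite; we check each in order.
The first 11 eligible values, up to n = 23, all satisfy the conclusion.
n = 24: 24 = 2 × 12; 25 = 5 × 5; 26 = 2 × 13; 27 = 3 × 9; 28 = 2 × 14 — all composite.
Hence n = 24 is a counterexample.

n = 24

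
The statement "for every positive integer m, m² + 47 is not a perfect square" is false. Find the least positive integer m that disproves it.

We need the least positive integer m for which m² + 47 is a perfect square.
For m = 1, 2, 3, 4, …, 20, 21, 22 the conclusion holds.
m = 23: 23² + 47 = 576 = 24², a perfect square.
So m = 23 is the smallest counterexample.

m = 23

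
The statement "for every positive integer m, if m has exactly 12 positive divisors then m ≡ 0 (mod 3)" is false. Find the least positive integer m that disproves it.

For m = 60, 72, 84, 90, 96, 108, 126, 132 the conclusion holds.
m = 140: τ(140) = 12; 140 ≡ 2 (mod 3).
Hence m = 140 is a counterexample.

m = 140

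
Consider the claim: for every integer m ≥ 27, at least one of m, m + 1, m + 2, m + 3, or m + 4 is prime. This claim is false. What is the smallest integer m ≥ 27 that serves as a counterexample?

Check each integer m ≥ 27 in order until m, m + 1, m + 2, m + 3, m + 4 are all composite.
The first 5 eligible values, up to m = 31, all satisfy the conclusion.
m = 32: 32 = 2 × 16; 33 = 3 × 11; 34 = 2 × 17; 35 = 5 × 7; 36 = 2 × 18 — all composite.

m = 32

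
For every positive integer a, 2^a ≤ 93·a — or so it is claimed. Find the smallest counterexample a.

a = 10

For a = 1, 2, 3, 4, 5, 6, 7, 8, 9 the conclusion holds.
a = 10: 2^a = 1024 and 93·a = 930, so 1024 > 930.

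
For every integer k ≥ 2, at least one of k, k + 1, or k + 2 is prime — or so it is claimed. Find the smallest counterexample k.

k = 8

A counterexample is any integer k ≥ 2 such that k, k + 1, k + 2 are all composite; we check each in order.
k = 2: 2 is prime.
k = 3: 3 is prime.
k = 4: 5 is prime.
k = 5: 5 is prime.
k = 6: 7 is prime.
k = 7: 7 is prime.
k = 8: 8 = 2 × 4; 9 = 3 × 3; 10 = 2 × 5 — all composite.
Hence k = 8 is a counterexample.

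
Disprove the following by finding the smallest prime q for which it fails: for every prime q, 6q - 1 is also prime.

A counterexample is any prime q such that 6q - 1 is not prime; we check each in order.
q = 2: 6q - 1 = 11, prime.
q = 3: 6q - 1 = 17, prime.
q = 5: 6q - 1 = 29, prime.
q = 7: 6q - 1 = 41, prime.
q = 11: 6q - 1 = 65 = 5 × 13, not prime.

q = 11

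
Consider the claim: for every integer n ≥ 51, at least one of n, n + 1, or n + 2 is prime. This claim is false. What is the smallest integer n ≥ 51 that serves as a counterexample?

We need the least integer n ≥ 51 for which n, n + 1, n + 2 are all composite.
n = 51: 53 is prime.
n = 52: 53 is prime.
n = 53: 53 is prime.
n = 54: 54 = 2 × 27; 55 = 5 × 11; 56 = 2 × 28 — all composite.
Thus n = 54 disproves the claim, and no smaller n works.

n = 54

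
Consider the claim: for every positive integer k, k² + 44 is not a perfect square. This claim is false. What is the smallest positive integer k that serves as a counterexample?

k = 10

Check each positive integer k in order until k² + 44 is a perfect square.
For k = 1, 2, 3, 4, 5, 6, 7, 8, 9 the conclusion holds.
k = 10: 10² + 44 = 144 = 12², a perfect square.
Thus k = 10 disproves the claim, and no smaller k works.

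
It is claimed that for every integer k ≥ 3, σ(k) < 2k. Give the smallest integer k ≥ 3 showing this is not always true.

For k = 3, 4, 5 the conclusion holds.
k = 6: σ(6) = 12; 12 ≥ 12.
Hence k = 6 is a counterexample.

k = 6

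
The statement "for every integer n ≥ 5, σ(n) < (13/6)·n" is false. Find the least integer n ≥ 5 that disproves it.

Check each integer n ≥ 5 in order until the claim fails.
n = 5: σ(5) = 6; 6 < 65/6.
n = 6: σ(6) = 12; 12 < 13.
n = 7: σ(7) = 8; 8 < 91/6.
n = 8: σ(8) = 15; 15 < 52/3.
n = 9: σ(9) = 13; 13 < 39/2.
n = 10: σ(10) = 18; 18 < 65/3.
n = 11: σ(11) = 12; 12 < 143/6.
n = 12: σ(12) = 28; 28 ≥ 26.
So n = 12 is the smallest counterexample.

n = 12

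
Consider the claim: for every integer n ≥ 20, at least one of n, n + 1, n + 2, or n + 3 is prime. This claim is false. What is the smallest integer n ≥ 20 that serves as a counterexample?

A counterexample is any integer n ≥ 20 such that n, n + 1, n + 2, n + 3 are all composite; we check each in order.
For n = 20, 21, 22, 23 the conclusion holds.
n = 24: 24 = 2 × 12; 25 = 5 × 5; 26 = 2 × 13; 27 = 3 × 9 — all composite.

n = 24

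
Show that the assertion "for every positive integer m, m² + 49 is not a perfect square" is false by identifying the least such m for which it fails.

Check each positive integer m in order until m² + 49 is a perfect square.
The first 23 eligible values, up to m = 23, all satisfy the conclusion.
m = 24: 24² + 49 = 625 = 25², a perfect square.

m = 24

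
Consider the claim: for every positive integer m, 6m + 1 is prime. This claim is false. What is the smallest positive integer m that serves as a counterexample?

m = 1: 6m + 1 = 7, prime.
m = 2: 6m + 1 = 13, prime.
m = 3: 6m + 1 = 19, prime.
m = 4: 6m + 1 = 25 = 5 × 5, composite.

m = 4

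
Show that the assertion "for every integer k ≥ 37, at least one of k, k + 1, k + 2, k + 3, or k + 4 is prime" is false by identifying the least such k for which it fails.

Check each integer k ≥ 37 in order until k, k + 1, k + 2, k + 3, k + 4 are all composite.
The first 11 eligible values, up to k = 47, all satisfy the conclusion.
k = 48: 48 = 2 × 24; 49 = 7 × 7; 50 = 2 × 25; 51 = 3 × 17; 52 = 2 × 26 — all composite.
Hence k = 48 is a counterexample.

k = 48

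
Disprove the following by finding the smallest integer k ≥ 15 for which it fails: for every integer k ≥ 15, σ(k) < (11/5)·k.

k = 24

We need the least integer k ≥ 15 for which the claim fails.
For k = 15, 16, 17, 18, 19, 20, 21, 22, 23 the conclusion holds.
k = 24: σ(24) = 60; 60 ≥ 264/5.
Hence k = 24 is a counterexample.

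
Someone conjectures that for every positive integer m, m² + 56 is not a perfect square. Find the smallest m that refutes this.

m = 5

A counterexample is any positive integer m such that m² + 56 is a perfect square; we check each in order.
For m = 1, 2, 3, 4 the conclusion holds.
m = 5: 5² + 56 = 81 = 9², a perfect square.
Hence m = 5 is a counterexample.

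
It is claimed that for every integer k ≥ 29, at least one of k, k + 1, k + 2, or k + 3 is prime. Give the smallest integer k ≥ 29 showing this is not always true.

k = 32

For k = 29, 30, 31 the conclusion holds.
k = 32: 32 = 2 × 16; 33 = 3 × 11; 34 = 2 × 17; 35 = 5 × 7 — all composite.
Hence k = 32 is a counterexample.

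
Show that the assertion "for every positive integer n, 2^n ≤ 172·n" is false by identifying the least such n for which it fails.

n = 11

A counterexample is any positive integer n such that 2^n > 172·n; we check each in order.
For n = 1, 2, 3, 4, 5, 6, 7, 8, 9, 10 the conclusion holds.
n = 11: 2^n = 2048 and 172·n = 1892, so 2048 > 1892.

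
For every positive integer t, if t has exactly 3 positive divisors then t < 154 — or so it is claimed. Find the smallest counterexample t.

t = 169

For t = 4, 9, 25, 49, 121 the conclusion holds.
t = 169: τ(169) = 3; 169 ≥ 154.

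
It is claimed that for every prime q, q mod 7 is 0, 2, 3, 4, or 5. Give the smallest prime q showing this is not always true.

q = 13

Check each prime q in order until the claim fails.
q = 2: 2 mod 7 = 2.
q = 3: 3 mod 7 = 3.
q = 5: 5 mod 7 = 5.
q = 7: 7 mod 7 = 0.
q = 11: 11 mod 7 = 4.
q = 13: 13 mod 7 = 6 — not in {0, 2, 3, 4, 5}.
Thus q = 13 disproves the claim, and no smaller q works.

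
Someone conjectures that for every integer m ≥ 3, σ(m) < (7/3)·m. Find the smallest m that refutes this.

For m = 3, 4, 5, 6, 7, 8, 9, 10, 11 the conclusion holds.
m = 12: σ(12) = 28; 28 ≥ 28.
So m = 12 is the smallest counterexample.

m = 12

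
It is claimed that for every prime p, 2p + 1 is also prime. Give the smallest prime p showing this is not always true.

p = 7

For p = 2, 3, 5 the conclusion holds.
p = 7: 2p + 1 = 15 = 3 × 5, not prime.
So p = 7 is the smallest counterexample.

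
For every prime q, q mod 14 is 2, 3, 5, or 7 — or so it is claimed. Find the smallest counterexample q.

q = 11

We need the least prime q for which the claim fails.
q = 2: 2 mod 14 = 2.
q = 3: 3 mod 14 = 3.
q = 5: 5 mod 14 = 5.
q = 7: 7 mod 14 = 7.
q = 11: 11 mod 14 = 11 — not in {2, 3, 5, 7}.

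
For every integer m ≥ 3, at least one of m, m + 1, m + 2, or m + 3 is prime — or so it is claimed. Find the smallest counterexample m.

We need the least integer m ≥ 3 for which m, m + 1, m + 2, m + 3 are all composite.
The first 21 eligible values, up to m = 23, all satisfy the conclusion.
m = 24: 24 = 2 × 12; 25 = 5 × 5; 26 = 2 × 13; 27 = 3 × 9 — all composite.
So m = 24 is the smallest counterexample.

m = 24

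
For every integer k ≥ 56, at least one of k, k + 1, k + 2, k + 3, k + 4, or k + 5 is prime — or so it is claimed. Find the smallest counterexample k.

Check each integer k ≥ 56 in order until k, k + 1, k + 2, k + 3, k + 4, k + 5 are all composite.
The first 34 eligible values, up to k = 89, all satisfy the conclusion.
k = 90: 90 = 2 × 45; 91 = 7 × 13; 92 = 2 × 46; 93 = 3 × 31; 94 = 2 × 47; 95 = 5 × 19 — all composite.

k = 90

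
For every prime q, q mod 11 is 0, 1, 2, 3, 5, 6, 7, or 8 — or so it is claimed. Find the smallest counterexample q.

q = 31

For q = 2, 3, 5, 7, 11, 13, 17, 19, 23, 29 the conclusion holds.
q = 31: 31 mod 11 = 9 — not in {0, 1, 2, 3, 5, 6, 7, 8}.
So q = 31 is the smallest counterexample.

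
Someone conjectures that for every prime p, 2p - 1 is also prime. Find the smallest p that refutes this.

For p = 2, 3 the conclusion holds.
p = 5: 2p - 1 = 9 = 3 × 3, not prime.
So p = 5 is the smallest counterexample.

p = 5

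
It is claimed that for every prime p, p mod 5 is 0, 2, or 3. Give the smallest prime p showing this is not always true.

p = 11

A counterexample is any prime p such that the claim fails; we check each in order.
p = 2: 2 mod 5 = 2.
p = 3: 3 mod 5 = 3.
p = 5: 5 mod 5 = 0.
p = 7: 7 mod 5 = 2.
p = 11: 11 mod 5 = 1 — not in {0, 2, 3}.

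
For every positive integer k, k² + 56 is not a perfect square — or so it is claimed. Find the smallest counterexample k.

k = 5

The first 4 eligible values, up to k = 4, all satisfy the conclusion.
k = 5: 5² + 56 = 81 = 9², a perfect square.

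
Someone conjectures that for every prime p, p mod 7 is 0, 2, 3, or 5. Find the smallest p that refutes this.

A counterexample is any prime p such that the claim fails; we check each in order.
p = 2: 2 mod 7 = 2.
p = 3: 3 mod 7 = 3.
p = 5: 5 mod 7 = 5.
p = 7: 7 mod 7 = 0.
p = 11: 11 mod 7 = 4 — not in {0, 2, 3, 5}.

p = 11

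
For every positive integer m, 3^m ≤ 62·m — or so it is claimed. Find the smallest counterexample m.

m = 6

m = 1: 3^m = 3 and 62·m = 62, so 3 ≤ 62.
m = 2: 3^m = 9 and 62·m = 124, so 9 ≤ 124.
m = 3: 3^m = 27 and 62·m = 186, so 27 ≤ 186.
m = 4: 3^m = 81 and 62·m = 248, so 81 ≤ 248.
m = 5: 3^m = 243 and 62·m = 310, so 243 ≤ 310.
m = 6: 3^m = 729 and 62·m = 372, so 729 > 372.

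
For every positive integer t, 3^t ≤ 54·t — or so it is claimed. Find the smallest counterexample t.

t = 6

Check each positive integer t in order until 3^t > 54·t.
For t = 1, 2, 3, 4, 5 the conclusion holds.
t = 6: 3^t = 729 and 54·t = 324, so 729 > 324.
Thus t = 6 disproves the claim, and no smaller t works.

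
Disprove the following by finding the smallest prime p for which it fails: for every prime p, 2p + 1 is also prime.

A counterexample is any prime p such that 2p + 1 is not prime; we check each in order.
For p = 2, 3, 5 the conclusion holds.
p = 7: 2p + 1 = 15 = 3 × 5, not prime.
So p = 7 is the smallest counterexample.

p = 7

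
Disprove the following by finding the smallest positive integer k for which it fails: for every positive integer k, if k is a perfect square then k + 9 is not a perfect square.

k = 16

Check each positive integer k in order until k is a perfect square but k + 9 is a perfect square.
k = 1: 1 + 9 = 10, not a perfect square.
k = 4: 4 + 9 = 13, not a perfect square.
k = 9: 9 + 9 = 18, not a perfect square.
k = 16: 16 = 4² and 16 + 9 = 25 = 5².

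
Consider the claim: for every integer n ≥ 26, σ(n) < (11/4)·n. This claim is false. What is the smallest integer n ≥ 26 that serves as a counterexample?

A counterexample is any integer n ≥ 26 such that the claim fails; we check each in order.
For n = 26, 27, 28, 29, …, 57, 58, 59 the conclusion holds.
n = 60: σ(60) = 168; 168 ≥ 165.

n = 60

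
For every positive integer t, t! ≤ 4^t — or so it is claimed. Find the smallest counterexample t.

t = 9

We need the least positive integer t for which t! > 4^t.
For t = 1, 2, 3, 4, 5, 6, 7, 8 the conclusion holds.
t = 9: t! = 362880 and 4^t = 262144, so 362880 > 262144.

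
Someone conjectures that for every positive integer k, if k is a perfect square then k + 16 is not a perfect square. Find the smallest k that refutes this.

k = 1: 1 + 16 = 17, not a perfect square.
k = 4: 4 + 16 = 20, not a perfect square.
k = 9: 9 = 3² and 9 + 16 = 25 = 5².

k = 9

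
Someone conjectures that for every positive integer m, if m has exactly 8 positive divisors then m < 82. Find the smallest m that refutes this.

A counterexample is any positive integer m such that m has exactly 8 positive divisors but the claim fails; we check each in order.
The first 9 eligible values, up to m = 78, all satisfy the conclusion.
m = 88: τ(88) = 8; 88 ≥ 82.
Hence m = 88 is a counterexample.

m = 88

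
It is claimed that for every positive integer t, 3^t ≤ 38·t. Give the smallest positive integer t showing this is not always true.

Check each positive integer t in order until 3^t > 38·t.
t = 1: 3^t = 3 and 38·t = 38, so 3 ≤ 38.
t = 2: 3^t = 9 and 38·t = 76, so 9 ≤ 76.
t = 3: 3^t = 27 and 38·t = 114, so 27 ≤ 114.
t = 4: 3^t = 81 and 38·t = 152, so 81 ≤ 152.
t = 5: 3^t = 243 and 38·t = 190, so 243 > 190.
So t = 5 is the smallest counterexample.

t = 5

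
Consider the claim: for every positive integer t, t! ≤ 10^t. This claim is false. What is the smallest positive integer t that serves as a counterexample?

Check each positive integer t in order until t! > 10^t.
The first 24 eligible values, up to t = 24, all satisfy the conclusion.
t = 25: t! = 15511210043330985984000000 and 10^t = 10000000000000000000000000, so 15511210043330985984000000 > 10000000000000000000000000.

t = 25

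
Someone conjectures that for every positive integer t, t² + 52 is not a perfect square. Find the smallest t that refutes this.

Check each positive integer t in order until t² + 52 is a perfect square.
For t = 1, 2, 3, 4, …, 9, 10, 11 the conclusion holds.
t = 12: 12² + 52 = 196 = 14², a perfect square.

t = 12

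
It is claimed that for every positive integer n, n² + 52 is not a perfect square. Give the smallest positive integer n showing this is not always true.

n = 12

Check each positive integer n in order until n² + 52 is a perfect square.
The first 11 eligible values, up to n = 11, all satisfy the conclusion.
n = 12: 12² + 52 = 196 = 14², a perfect square.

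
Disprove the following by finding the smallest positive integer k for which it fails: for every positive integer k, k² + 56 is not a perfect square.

k = 5

A counterexample is any positive integer k such that k² + 56 is a perfect square; we check each in order.
For k = 1, 2, 3, 4 the conclusion holds.
k = 5: 5² + 56 = 81 = 9², a perfect square.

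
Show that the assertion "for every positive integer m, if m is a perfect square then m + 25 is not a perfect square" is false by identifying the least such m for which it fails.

For m = 1, 4, 9, 16, …, 81, 100, 121 the conclusion holds.
m = 144: 144 = 12² and 144 + 25 = 169 = 13².
So m = 144 is the smallest counterexample.

m = 144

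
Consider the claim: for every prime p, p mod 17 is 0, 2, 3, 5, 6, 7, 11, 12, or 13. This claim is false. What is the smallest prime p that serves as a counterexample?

p = 31

The first 10 eligible values, up to p = 29, all satisfy the conclusion.
p = 31: 31 mod 17 = 14 — not in {0, 2, 3, 5, 6, 7, 11, 12, 13}.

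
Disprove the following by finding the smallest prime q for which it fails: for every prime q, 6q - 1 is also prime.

Check each prime q in order until 6q - 1 is not prime.
For q = 2, 3, 5, 7 the conclusion holds.
q = 11: 6q - 1 = 65 = 5 × 13, not prime.
So q = 11 is the smallest counterexample.

q = 11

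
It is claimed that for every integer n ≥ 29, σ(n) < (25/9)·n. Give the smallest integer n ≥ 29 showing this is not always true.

n = 60

Check each integer n ≥ 29 in order until the claim fails.
The first 31 eligible values, up to n = 59, all satisfy the conclusion.
n = 60: σ(60) = 168; 168 ≥ 500/3.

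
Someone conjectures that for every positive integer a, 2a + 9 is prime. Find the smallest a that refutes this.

a = 3

A counterexample is any positive integer a such that 2a + 9 is not prime; we check each in order.
a = 1: 2a + 9 = 11, prime.
a = 2: 2a + 9 = 13, prime.
a = 3: 2a + 9 = 15 = 3 × 5, composite.
Thus a = 3 disproves the claim, and no smaller a works.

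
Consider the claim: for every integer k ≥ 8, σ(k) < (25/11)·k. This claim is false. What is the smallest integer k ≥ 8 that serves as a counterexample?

k = 12

We need the least integer k ≥ 8 for which the claim fails.
The first 4 eligible values, up to k = 11, all satisfy the conclusion.
k = 12: σ(12) = 28; 28 ≥ 300/11.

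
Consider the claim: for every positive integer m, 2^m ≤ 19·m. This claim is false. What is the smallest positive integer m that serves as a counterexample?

m = 8

A counterexample is any positive integer m such that 2^m > 19·m; we check each in order.
For m = 1, 2, 3, 4, 5, 6, 7 the conclusion holds.
m = 8: 2^m = 256 and 19·m = 152, so 256 > 152.
Hence m = 8 is a counterexample.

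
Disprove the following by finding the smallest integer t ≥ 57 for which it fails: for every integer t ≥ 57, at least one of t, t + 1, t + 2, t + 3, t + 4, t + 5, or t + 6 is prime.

t = 90

Check each integer t ≥ 57 in order until t, t + 1, t + 2, t + 3, t + 4, t + 5, t + 6 are all composite.
The first 33 eligible values, up to t = 89, all satisfy the conclusion.
t = 90: 90 = 2 × 45; 91 = 7 × 13; 92 = 2 × 46; 93 = 3 × 31; 94 = 2 × 47; 95 = 5 × 19; 96 = 2 × 48 — all composite.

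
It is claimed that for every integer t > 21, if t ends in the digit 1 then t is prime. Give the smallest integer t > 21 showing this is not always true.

t = 31: 31 ends in 1 and is prime.
t = 41: 41 ends in 1 and is prime.
t = 51: 51 ends in 1; 51 = 3 × 17, composite.

t = 51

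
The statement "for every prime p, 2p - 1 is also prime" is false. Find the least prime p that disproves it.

We need the least prime p for which 2p - 1 is not prime.
For p = 2, 3 the conclusion holds.
p = 5: 2p - 1 = 9 = 3 × 3, not prime.

p = 5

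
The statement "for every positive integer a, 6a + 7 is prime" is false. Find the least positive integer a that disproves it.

a = 3

We need the least positive integer a for which 6a + 7 is not prime.
a = 1: 6a + 7 = 13, prime.
a = 2: 6a + 7 = 19, prime.
a = 3: 6a + 7 = 25 = 5 × 5, composite.
Thus a = 3 disproves the claim, and no smaller a works.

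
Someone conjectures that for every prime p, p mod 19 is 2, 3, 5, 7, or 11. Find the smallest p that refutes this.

Check each prime p in order until the claim fails.
The first 5 eligible values, up to p = 11, all satisfy the conclusion.
p = 13: 13 mod 19 = 13 — not in {2, 3, 5, 7, 11}.

p = 13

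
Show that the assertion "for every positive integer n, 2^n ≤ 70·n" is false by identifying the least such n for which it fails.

n = 10

We need the least positive integer n for which 2^n > 70·n.
For n = 1, 2, 3, 4, 5, 6, 7, 8, 9 the conclusion holds.
n = 10: 2^n = 1024 and 70·n = 700, so 1024 > 700.
Thus n = 10 disproves the claim, and no smaller n works.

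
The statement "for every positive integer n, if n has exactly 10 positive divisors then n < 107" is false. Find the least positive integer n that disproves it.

We need the least positive integer n for which n has exactly 10 positive divisors but the claim fails.
For n = 48, 80 the conclusion holds.
n = 112: τ(112) = 10; 112 ≥ 107.
Hence n = 112 is a counterexample.

n = 112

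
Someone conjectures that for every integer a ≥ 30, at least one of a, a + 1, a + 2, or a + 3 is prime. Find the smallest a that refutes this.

For a = 30, 31 the conclusion holds.
a = 32: 32 = 2 × 16; 33 = 3 × 11; 34 = 2 × 17; 35 = 5 × 7 — all composite.
So a = 32 is the smallest counterexample.

a = 32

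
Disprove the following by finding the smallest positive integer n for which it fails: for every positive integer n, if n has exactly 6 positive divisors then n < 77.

n = 92

We need the least positive integer n for which n has exactly 6 positive divisors but the claim fails.
The first 13 eligible values, up to n = 76, all satisfy the conclusion.
n = 92: τ(92) = 6; 92 ≥ 77.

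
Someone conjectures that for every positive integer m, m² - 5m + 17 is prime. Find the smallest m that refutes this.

For m = 1, 2, 3, 4, …, 10, 11, 12 the conclusion holds.
m = 13: m² - 5m + 17 = 121 = 11 × 11, composite.

m = 13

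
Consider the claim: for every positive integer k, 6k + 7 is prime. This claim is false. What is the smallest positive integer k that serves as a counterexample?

k = 1: 6k + 7 = 13, prime.
k = 2: 6k + 7 = 19, prime.
k = 3: 6k + 7 = 25 = 5 × 5, composite.
Hence k = 3 is a counterexample.

k = 3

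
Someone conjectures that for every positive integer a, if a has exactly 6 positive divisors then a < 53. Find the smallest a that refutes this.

a = 63

A counterexample is any positive integer a such that a has exactly 6 positive divisors but the claim fails; we check each in order.
For a = 12, 18, 20, 28, 32, 44, 45, 50, 52 the conclusion holds.
a = 63: τ(63) = 6; 63 ≥ 53.
Hence a = 63 is a counterexample.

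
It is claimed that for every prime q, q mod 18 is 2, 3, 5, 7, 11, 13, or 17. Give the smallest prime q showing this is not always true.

q = 19

Check each prime q in order until the claim fails.
The first 7 eligible values, up to q = 17, all satisfy the conclusion.
q = 19: 19 mod 18 = 1 — not in {2, 3, 5, 7, 11, 13, 17}.
So q = 19 is the smallest counterexample.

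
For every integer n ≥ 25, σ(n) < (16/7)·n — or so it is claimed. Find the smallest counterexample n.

n = 30

The first 5 eligible values, up to n = 29, all satisfy the conclusion.
n = 30: σ(30) = 72; 72 ≥ 480/7.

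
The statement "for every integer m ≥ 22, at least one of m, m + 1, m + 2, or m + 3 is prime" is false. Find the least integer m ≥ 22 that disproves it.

m = 24

For m = 22, 23 the conclusion holds.
m = 24: 24 = 2 × 12; 25 = 5 × 5; 26 = 2 × 13; 27 = 3 × 9 — all composite.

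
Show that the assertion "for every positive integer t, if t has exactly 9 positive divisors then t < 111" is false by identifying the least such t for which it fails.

t = 196

t = 36: τ(36) = 9; 36 < 111.
t = 100: τ(100) = 9; 100 < 111.
t = 196: τ(196) = 9; 196 ≥ 111.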